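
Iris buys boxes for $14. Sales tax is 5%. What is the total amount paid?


Calculate the tax:
5% of $14 = $0.70
Add tax to price:
$14 + $0.70 = $14.70

$14.70


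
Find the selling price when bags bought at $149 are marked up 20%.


Calculate the markup amount:
20% of $149 = $29.80
Add to cost:
$149 + $29.80 = $178.80

$178.80


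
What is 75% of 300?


Convert percentage to decimal:
75% = 0.75
Multiply:
300 x 0.75 = 225

225


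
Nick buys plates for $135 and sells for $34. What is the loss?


Selling price = $34
Cost price = $135
Loss = cost price - selling price:
Loss = $135 - $34 = $101

$101


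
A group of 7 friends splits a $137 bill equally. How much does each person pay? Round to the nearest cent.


Total bill: $137
Number of people: 7
Each pays: $137 / 7 = $19.5714... ≈ $19.57

$19.57


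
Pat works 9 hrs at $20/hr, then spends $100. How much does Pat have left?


Calculate earnings:
9 x $20 = $180
Subtract spending:
$180 - $100 = $80

$80


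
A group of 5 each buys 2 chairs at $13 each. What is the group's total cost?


Cost per person:
2 x $13 = $26
Group total:
5 x $26 = $130

$130


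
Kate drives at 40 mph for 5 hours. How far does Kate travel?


Use the formula: distance = speed x time
Speed = 40 mph, Time = 5 hours
40 x 5 = 200 miles

200 miles


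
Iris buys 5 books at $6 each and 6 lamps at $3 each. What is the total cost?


Cost of books:
5 x $6 = $30
Cost of lamps:
6 x $3 = $18
Add both:
$30 + $18 = $48

$48


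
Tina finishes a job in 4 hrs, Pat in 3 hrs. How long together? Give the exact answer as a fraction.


Tina's rate: 1/4 of the job per hour
Pat's rate: 1/3 of the job per hour
Combined rate: 1/4 + 1/3 = 7/12 per hour
Time = 1 / (7/12) = 12/7 hours (≈ 1.71 hours)

12/7 hours


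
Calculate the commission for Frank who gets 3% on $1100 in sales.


Convert rate to decimal:
3% = 0.03
Multiply by sales:
$1100 x 0.03 = $33

$33


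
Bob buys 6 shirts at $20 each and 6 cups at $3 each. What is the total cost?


Cost of shirts:
6 x $20 = $120
Cost of cups:
6 x $3 = $18
Add both:
$120 + $18 = $138

$138


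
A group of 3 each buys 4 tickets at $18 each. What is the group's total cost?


Cost per person:
4 x $18 = $72
Group total:
3 x $72 = $216

$216


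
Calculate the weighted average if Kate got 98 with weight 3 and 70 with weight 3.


Weighted sum:
3 x 98 + 3 x 70 = 504
Total weight:
3 + 3 = 6
Weighted average:
504 / 6 = 84

84


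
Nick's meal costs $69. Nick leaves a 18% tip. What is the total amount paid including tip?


Calculate the tip:
18% of $69 = $12.42
Add tip to meal cost:
$69 + $12.42 = $81.42

$81.42


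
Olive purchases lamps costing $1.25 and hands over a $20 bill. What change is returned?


Start with the amount paid:
$20
Subtract the price:
$20 - $1.25 = $18.75

$18.75


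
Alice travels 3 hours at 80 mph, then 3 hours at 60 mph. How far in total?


Leg 1 distance:
80 x 3 = 240 miles
Leg 2 distance:
60 x 3 = 180 miles
Total distance:
240 + 180 = 420 miles

420 miles


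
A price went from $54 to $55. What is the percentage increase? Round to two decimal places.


Find the absolute change:
|55 - 54| = 1
Divide by original and multiply by 100:
1 / 54 x 100 = 1.8518...% ≈ 1.85%

1.85%


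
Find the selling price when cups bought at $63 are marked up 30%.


Calculate the markup amount:
30% of $63 = $18.90
Add to cost:
$63 + $18.90 = $81.90

$81.90


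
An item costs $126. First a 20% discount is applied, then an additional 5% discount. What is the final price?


First discount:
20% of $126 = $25.20
Price after first discount:
$126 - $25.20 = $100.80
Second discount:
5% of $100.80 = $5.04
Final price:
$100.80 - $5.04 = $95.76

$95.76


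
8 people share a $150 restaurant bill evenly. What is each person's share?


Total bill: $150
Number of people: 8
Each pays: $150 / 8 = $18.75

$18.75


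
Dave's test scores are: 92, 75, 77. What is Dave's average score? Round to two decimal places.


Add the scores:
92 + 75 + 77 = 244
Divide by the number of tests:
244 / 3 = 81.3333... ≈ 81.33

81.33


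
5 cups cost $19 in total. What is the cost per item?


Total cost: $19
Number of items: 5
Unit price: $19 / 5 = $3.80

$3.80


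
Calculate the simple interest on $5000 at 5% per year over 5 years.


Use the formula I = P x R x T / 100
P x R x T = 5000 x 5 x 5 = 125000
I = 125000 / 100 = $1250

$1250


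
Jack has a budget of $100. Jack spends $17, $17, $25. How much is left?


Add up expenses:
$17 + $17 + $25 = $59
Subtract from budget:
$100 - $59 = $41

$41


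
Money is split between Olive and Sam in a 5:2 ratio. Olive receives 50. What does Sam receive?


Find the multiplier:
50 / 5 = 10
Apply to Sam's share:
2 x 10 = 20

20


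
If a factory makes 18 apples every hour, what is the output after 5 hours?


Production rate: 18 apples per hour
Time: 5 hours
Total: 18 x 5 = 90 apples

90 apples


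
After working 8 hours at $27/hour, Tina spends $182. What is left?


Calculate earnings:
8 x $27 = $216
Subtract spending:
$216 - $182 = $34

$34


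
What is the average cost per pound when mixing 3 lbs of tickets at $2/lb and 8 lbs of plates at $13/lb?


Cost of tickets:
3 x $2 = $6
Cost of plates:
8 x $13 = $104
Total cost: $6 + $104 = $110
Total weight: 11 lbs
Average: $110 / 11 = $10/lb

$10/lb


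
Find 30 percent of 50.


Convert percentage to decimal:
30% = 0.3
Multiply:
50 x 0.3 = 15

15


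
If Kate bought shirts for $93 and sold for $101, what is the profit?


Selling price = $101
Cost price = $93
Profit = selling price - cost price:
Profit = $101 - $93 = $8

$8


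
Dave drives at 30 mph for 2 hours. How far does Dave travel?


Use the formula: distance = speed x time
Speed = 30 mph, Time = 2 hours
30 x 2 = 60 miles

60 miles


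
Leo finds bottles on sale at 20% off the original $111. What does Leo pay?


Calculate the discount amount:
20% of $111 = $22.20
Subtract from original:
$111 - $22.20 = $88.80

$88.80


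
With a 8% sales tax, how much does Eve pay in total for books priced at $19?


Calculate the tax:
8% of $19 = $1.52
Add tax to price:
$19 + $1.52 = $20.52

$20.52


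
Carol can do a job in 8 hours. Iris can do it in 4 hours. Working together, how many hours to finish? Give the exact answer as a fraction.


Carol's rate: 1/8 of the job per hour
Iris's rate: 1/4 of the job per hour
Combined rate: 1/8 + 1/4 = 3/8 per hour
Time = 1 / (3/8) = 8/3 hours (≈ 2.67 hours)

8/3 hours


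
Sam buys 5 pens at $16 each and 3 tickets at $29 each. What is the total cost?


Cost of pens:
5 x $16 = $80
Cost of tickets:
3 x $29 = $87
Add both:
$80 + $87 = $167

$167


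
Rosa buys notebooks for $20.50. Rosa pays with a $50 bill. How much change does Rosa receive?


Start with the amount paid:
$50
Subtract the price:
$50 - $20.50 = $29.50

$29.50


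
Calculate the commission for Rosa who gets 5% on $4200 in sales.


Convert rate to decimal:
5% = 0.05
Multiply by sales:
$4200 x 0.05 = $210

$210


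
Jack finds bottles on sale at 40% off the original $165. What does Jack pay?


Calculate the discount amount:
40% of $165 = $66
Subtract from original:
$165 - $66 = $99

$99


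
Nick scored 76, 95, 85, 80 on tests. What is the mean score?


Add the scores:
76 + 95 + 85 + 80 = 336
Divide by the number of tests:
336 / 4 = 84

84


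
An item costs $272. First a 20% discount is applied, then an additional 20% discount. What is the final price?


First discount:
20% of $272 = $54.40
Price after first discount:
$272 - $54.40 = $217.60
Second discount:
20% of $217.60 = $43.52
Final price:
$217.60 - $43.52 = $174.08

$174.08


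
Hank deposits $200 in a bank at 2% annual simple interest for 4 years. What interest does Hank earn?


Use the formula I = P x R x T / 100
P x R x T = 200 x 2 x 4 = 1600
I = 1600 / 100 = $16

$16


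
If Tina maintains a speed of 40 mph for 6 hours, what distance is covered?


Use the formula: distance = speed x time
Speed = 40 mph, Time = 6 hours
40 x 6 = 240 miles

240 miles


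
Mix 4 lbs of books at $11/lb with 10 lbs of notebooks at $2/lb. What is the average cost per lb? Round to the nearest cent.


Cost of books:
4 x $11 = $44
Cost of notebooks:
10 x $2 = $20
Total cost: $44 + $20 = $64
Total weight: 14 lbs
Average: $64 / 14 = $4.5714... ≈ $4.57/lb

$4.57/lb


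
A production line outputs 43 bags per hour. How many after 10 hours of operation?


Production rate: 43 bags per hour
Time: 10 hours
Total: 43 x 10 = 430 bags

430 bags


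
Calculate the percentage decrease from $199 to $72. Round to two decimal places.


Find the absolute change:
|72 - 199| = 127
Divide by original and multiply by 100:
127 / 199 x 100 = 63.8190...% ≈ 63.82%

63.82%


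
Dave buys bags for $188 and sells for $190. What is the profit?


Selling price = $190
Cost price = $188
Profit = selling price - cost price:
Profit = $190 - $188 = $2

$2


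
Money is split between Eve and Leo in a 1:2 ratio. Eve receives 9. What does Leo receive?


Find the multiplier:
9 / 1 = 9
Apply to Leo's share:
2 x 9 = 18

18


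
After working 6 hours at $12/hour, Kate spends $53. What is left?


Calculate earnings:
6 x $12 = $72
Subtract spending:
$72 - $53 = $19

$19


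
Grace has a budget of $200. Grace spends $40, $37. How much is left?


Add up expenses:
$40 + $37 = $77
Subtract from budget:
$200 - $77 = $123

$123


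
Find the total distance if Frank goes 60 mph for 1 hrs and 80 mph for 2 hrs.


Leg 1 distance:
60 x 1 = 60 miles
Leg 2 distance:
80 x 2 = 160 miles
Total distance:
60 + 160 = 220 miles

220 miles


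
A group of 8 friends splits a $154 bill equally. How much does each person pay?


Total bill: $154
Number of people: 8
Each pays: $154 / 8 = $19.25

$19.25


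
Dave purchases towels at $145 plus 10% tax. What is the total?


Calculate the tax:
10% of $145 = $14.50
Add tax to price:
$145 + $14.50 = $159.50

$159.50


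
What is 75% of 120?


Convert percentage to decimal:
75% = 0.75
Multiply:
120 x 0.75 = 90

90


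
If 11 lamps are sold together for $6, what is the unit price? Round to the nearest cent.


Total cost: $6
Number of items: 11
Unit price: $6 / 11 = $0.5454... ≈ $0.55

$0.55


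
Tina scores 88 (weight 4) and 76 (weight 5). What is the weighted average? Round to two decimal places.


Weighted sum:
4 x 88 + 5 x 76 = 732
Total weight:
4 + 5 = 9
Weighted average:
732 / 9 = 81.3333... ≈ 81.33

81.33


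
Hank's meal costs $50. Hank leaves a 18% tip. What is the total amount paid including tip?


Calculate the tip:
18% of $50 = $9
Add tip to meal cost:
$50 + $9 = $59

$59


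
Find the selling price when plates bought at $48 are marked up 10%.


Calculate the markup amount:
10% of $48 = $4.80
Add to cost:
$48 + $4.80 = $52.80

$52.80


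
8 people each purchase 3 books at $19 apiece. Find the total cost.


Cost per person:
3 x $19 = $57
Group total:
8 x $57 = $456

$456


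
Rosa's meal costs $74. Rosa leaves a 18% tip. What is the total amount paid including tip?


Calculate the tip:
18% of $74 = $13.32
Add tip to meal cost:
$74 + $13.32 = $87.32

$87.32


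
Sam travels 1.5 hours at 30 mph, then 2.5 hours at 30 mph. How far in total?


Leg 1 distance:
30 x 1.5 = 45 miles
Leg 2 distance:
30 x 2.5 = 75 miles
Total distance:
45 + 75 = 120 miles

120 miles


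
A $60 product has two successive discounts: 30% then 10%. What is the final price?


First discount:
30% of $60 = $18
Price after first discount:
$60 - $18 = $42
Second discount:
10% of $42 = $4.20
Final price:
$42 - $4.20 = $37.80

$37.80


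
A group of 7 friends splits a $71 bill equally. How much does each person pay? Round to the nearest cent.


Total bill: $71
Number of people: 7
Each pays: $71 / 7 = $10.1428... ≈ $10.14

$10.14


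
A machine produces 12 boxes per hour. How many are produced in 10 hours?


Production rate: 12 boxes per hour
Time: 10 hours
Total: 12 x 10 = 120 boxes

120 boxes


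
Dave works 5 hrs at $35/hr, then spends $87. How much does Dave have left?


Calculate earnings:
5 x $35 = $175
Subtract spending:
$175 - $87 = $88

$88


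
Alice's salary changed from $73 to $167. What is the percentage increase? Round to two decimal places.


Find the absolute change:
|167 - 73| = 94
Divide by original and multiply by 100:
94 / 73 x 100 = 128.7671...% ≈ 128.77%

128.77%


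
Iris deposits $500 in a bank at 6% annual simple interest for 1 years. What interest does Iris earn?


Use the formula I = P x R x T / 100
P x R x T = 500 x 6 x 1 = 3000
I = 3000 / 100 = $30

$30


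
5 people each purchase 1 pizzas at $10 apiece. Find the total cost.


Cost per person:
1 x $10 = $10
Group total:
5 x $10 = $50

$50


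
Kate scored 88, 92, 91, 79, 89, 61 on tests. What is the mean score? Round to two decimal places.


Add the scores:
88 + 92 + 91 + 79 + 89 + 61 = 500
Divide by the number of tests:
500 / 6 = 83.3333... ≈ 83.33

83.33


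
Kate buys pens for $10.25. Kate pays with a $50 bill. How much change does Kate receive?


Start with the amount paid:
$50
Subtract the price:
$50 - $10.25 = $39.75

$39.75


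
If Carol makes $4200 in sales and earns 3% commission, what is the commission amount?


Convert rate to decimal:
3% = 0.03
Multiply by sales:
$4200 x 0.03 = $126

$126


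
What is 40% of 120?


Convert percentage to decimal:
40% = 0.4
Multiply:
120 x 0.4 = 48

48


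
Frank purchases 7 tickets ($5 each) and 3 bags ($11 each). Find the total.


Cost of tickets:
7 x $5 = $35
Cost of bags:
3 x $11 = $33
Add both:
$35 + $33 = $68

$68


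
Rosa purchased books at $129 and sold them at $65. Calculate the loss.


Selling price = $65
Cost price = $129
Loss = cost price - selling price:
Loss = $129 - $65 = $64

$64


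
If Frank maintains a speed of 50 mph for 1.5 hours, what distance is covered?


Use the formula: distance = speed x time
Speed = 50 mph, Time = 1.5 hours
50 x 1.5 = 75 miles

75 miles


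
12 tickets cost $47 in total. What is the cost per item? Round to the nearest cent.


Total cost: $47
Number of items: 12
Unit price: $47 / 12 = $3.9166... ≈ $3.92

$3.92


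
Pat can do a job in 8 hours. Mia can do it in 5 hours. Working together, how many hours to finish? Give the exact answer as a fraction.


Pat's rate: 1/8 of the job per hour
Mia's rate: 1/5 of the job per hour
Combined rate: 1/8 + 1/5 = 13/40 per hour
Time = 1 / (13/40) = 40/13 hours (≈ 3.08 hours)

40/13 hours


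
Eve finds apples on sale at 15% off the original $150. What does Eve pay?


Calculate the discount amount:
15% of $150 = $22.50
Subtract from original:
$150 - $22.50 = $127.50

$127.50


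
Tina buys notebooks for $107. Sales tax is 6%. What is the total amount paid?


Calculate the tax:
6% of $107 = $6.42
Add tax to price:
$107 + $6.42 = $113.42

$113.42


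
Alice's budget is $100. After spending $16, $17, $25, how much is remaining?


Add up expenses:
$16 + $17 + $25 = $58
Subtract from budget:
$100 - $58 = $42

$42


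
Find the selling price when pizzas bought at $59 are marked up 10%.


Calculate the markup amount:
10% of $59 = $5.90
Add to cost:
$59 + $5.90 = $64.90

$64.90


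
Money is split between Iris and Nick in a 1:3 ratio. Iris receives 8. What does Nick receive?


Find the multiplier:
8 / 1 = 8
Apply to Nick's share:
3 x 8 = 24

24


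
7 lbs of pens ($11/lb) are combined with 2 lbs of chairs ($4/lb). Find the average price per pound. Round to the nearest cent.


Cost of pens:
7 x $11 = $77
Cost of chairs:
2 x $4 = $8
Total cost: $77 + $8 = $85
Total weight: 9 lbs
Average: $85 / 9 = $9.4444... ≈ $9.44/lb

$9.44/lb


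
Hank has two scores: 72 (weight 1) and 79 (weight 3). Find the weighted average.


Weighted sum:
1 x 72 + 3 x 79 = 309
Total weight:
1 + 3 = 4
Weighted average:
309 / 4 = 77.25

77.25


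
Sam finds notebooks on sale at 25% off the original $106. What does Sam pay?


Calculate the discount amount:
25% of $106 = $26.50
Subtract from original:
$106 - $26.50 = $79.50

$79.50


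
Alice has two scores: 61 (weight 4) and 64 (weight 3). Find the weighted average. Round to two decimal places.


Weighted sum:
4 x 61 + 3 x 64 = 436
Total weight:
4 + 3 = 7
Weighted average:
436 / 7 = 62.2857... ≈ 62.29

62.29


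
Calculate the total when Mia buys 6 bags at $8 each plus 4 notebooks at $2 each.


Cost of bags:
6 x $8 = $48
Cost of notebooks:
4 x $2 = $8
Add both:
$48 + $8 = $56

$56


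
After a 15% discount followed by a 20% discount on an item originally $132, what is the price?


First discount:
15% of $132 = $19.80
Price after first discount:
$132 - $19.80 = $112.20
Second discount:
20% of $112.20 = $22.44
Final price:
$112.20 - $22.44 = $89.76

$89.76


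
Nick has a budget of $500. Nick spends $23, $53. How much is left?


Add up expenses:
$23 + $53 = $76
Subtract from budget:
$500 - $76 = $424

$424


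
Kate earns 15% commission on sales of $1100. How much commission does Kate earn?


Convert rate to decimal:
15% = 0.15
Multiply by sales:
$1100 x 0.15 = $165

$165


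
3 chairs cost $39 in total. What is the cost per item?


Total cost: $39
Number of items: 3
Unit price: $39 / 3 = $13

$13


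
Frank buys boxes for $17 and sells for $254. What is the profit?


Selling price = $254
Cost price = $17
Profit = selling price - cost price:
Profit = $254 - $17 = $237

$237


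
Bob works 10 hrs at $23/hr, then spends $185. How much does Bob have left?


Calculate earnings:
10 x $23 = $230
Subtract spending:
$230 - $185 = $45

$45


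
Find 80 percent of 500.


Convert percentage to decimal:
80% = 0.8
Multiply:
500 x 0.8 = 400

400


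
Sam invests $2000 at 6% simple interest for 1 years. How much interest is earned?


Use the formula I = P x R x T / 100
P x R x T = 2000 x 6 x 1 = 12000
I = 12000 / 100 = $120

$120


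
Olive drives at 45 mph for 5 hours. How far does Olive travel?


Use the formula: distance = speed x time
Speed = 45 mph, Time = 5 hours
45 x 5 = 225 miles

225 miles


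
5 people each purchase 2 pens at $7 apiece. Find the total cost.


Cost per person:
2 x $7 = $14
Group total:
5 x $14 = $70

$70


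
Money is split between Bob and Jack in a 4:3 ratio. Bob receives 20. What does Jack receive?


Find the multiplier:
20 / 4 = 5
Apply to Jack's share:
3 x 5 = 15

15


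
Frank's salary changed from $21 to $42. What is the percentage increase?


Find the absolute change:
|42 - 21| = 21
Divide by original and multiply by 100:
21 / 21 x 100 = 100%

100%


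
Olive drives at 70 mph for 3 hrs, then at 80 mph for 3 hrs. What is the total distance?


Leg 1 distance:
70 x 3 = 210 miles
Leg 2 distance:
80 x 3 = 240 miles
Total distance:
210 + 240 = 450 miles

450 miles


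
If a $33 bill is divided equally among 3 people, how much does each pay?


Total bill: $33
Number of people: 3
Each pays: $33 / 3 = $11

$11


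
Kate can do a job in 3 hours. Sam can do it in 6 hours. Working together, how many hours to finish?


Kate's rate: 1/3 of the job per hour
Sam's rate: 1/6 of the job per hour
Combined rate: 1/3 + 1/6 = 1/2 per hour
Time = 1 / (1/2) = 2 hours

2 hours


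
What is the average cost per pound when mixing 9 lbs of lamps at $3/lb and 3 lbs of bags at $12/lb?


Cost of lamps:
9 x $3 = $27
Cost of bags:
3 x $12 = $36
Total cost: $27 + $36 = $63
Total weight: 12 lbs
Average: $63 / 12 = $5.25/lb

$5.25/lb


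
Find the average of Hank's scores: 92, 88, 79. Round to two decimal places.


Add the scores:
92 + 88 + 79 = 259
Divide by the number of tests:
259 / 3 = 86.3333... ≈ 86.33

86.33


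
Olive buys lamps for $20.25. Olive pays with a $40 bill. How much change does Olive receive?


Start with the amount paid:
$40
Subtract the price:
$40 - $20.25 = $19.75

$19.75


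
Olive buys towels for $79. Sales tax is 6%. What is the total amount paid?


Calculate the tax:
6% of $79 = $4.74
Add tax to price:
$79 + $4.74 = $83.74

$83.74


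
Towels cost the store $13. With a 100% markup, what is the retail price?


Calculate the markup amount:
100% of $13 = $13
Add to cost:
$13 + $13 = $26

$26


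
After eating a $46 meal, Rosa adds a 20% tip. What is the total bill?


Calculate the tip:
20% of $46 = $9.20
Add tip to meal cost:
$46 + $9.20 = $55.20

$55.20


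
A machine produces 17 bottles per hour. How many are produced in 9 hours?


Production rate: 17 bottles per hour
Time: 9 hours
Total: 17 x 9 = 153 bottles

153 bottles


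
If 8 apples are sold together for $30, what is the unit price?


Total cost: $30
Number of items: 8
Unit price: $30 / 8 = $3.75

$3.75


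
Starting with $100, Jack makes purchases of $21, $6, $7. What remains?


Add up expenses:
$21 + $6 + $7 = $34
Subtract from budget:
$100 - $34 = $66

$66


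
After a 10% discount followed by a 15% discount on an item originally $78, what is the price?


First discount:
10% of $78 = $7.80
Price after first discount:
$78 - $7.80 = $70.20
Second discount:
15% of $70.20 = $10.53
Final price:
$70.20 - $10.53 = $59.67

$59.67


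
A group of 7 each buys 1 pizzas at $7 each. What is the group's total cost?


Cost per person:
1 x $7 = $7
Group total:
7 x $7 = $49

$49


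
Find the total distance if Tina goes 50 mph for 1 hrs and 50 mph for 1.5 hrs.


Leg 1 distance:
50 x 1 = 50 miles
Leg 2 distance:
50 x 1.5 = 75 miles
Total distance:
50 + 75 = 125 miles

125 miles


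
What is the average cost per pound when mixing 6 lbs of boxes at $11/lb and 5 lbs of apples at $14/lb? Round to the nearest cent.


Cost of boxes:
6 x $11 = $66
Cost of apples:
5 x $14 = $70
Total cost: $66 + $70 = $136
Total weight: 11 lbs
Average: $136 / 11 = $12.3636... ≈ $12.36/lb

$12.36/lb


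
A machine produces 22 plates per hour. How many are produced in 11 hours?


Production rate: 22 plates per hour
Time: 11 hours
Total: 22 x 11 = 242 plates

242 plates


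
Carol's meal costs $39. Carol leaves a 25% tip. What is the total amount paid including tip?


Calculate the tip:
25% of $39 = $9.75
Add tip to meal cost:
$39 + $9.75 = $48.75

$48.75


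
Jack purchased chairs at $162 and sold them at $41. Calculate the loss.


Selling price = $41
Cost price = $162
Loss = cost price - selling price:
Loss = $162 - $41 = $121

$121


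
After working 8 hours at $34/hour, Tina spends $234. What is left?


Calculate earnings:
8 x $34 = $272
Subtract spending:
$272 - $234 = $38

$38


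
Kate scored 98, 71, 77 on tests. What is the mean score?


Add the scores:
98 + 71 + 77 = 246
Divide by the number of tests:
246 / 3 = 82

82


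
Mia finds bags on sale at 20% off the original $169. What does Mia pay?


Calculate the discount amount:
20% of $169 = $33.80
Subtract from original:
$169 - $33.80 = $135.20

$135.20


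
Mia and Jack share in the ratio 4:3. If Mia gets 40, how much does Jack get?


Find the multiplier:
40 / 4 = 10
Apply to Jack's share:
3 x 10 = 30

30


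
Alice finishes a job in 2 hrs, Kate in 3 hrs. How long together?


Alice's rate: 1/2 of the job per hour
Kate's rate: 1/3 of the job per hour
Combined rate: 1/2 + 1/3 = 5/6 per hour
Time = 1 / (5/6) = 6/5 = 1.2 hours

1.2 hours


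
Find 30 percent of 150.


Convert percentage to decimal:
30% = 0.3
Multiply:
150 x 0.3 = 45

45


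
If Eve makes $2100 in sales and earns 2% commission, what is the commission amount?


Convert rate to decimal:
2% = 0.02
Multiply by sales:
$2100 x 0.02 = $42

$42


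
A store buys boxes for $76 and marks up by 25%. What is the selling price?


Calculate the markup amount:
25% of $76 = $19
Add to cost:
$76 + $19 = $95

$95


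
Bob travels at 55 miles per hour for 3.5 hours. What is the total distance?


Use the formula: distance = speed x time
Speed = 55 mph, Time = 3.5 hours
55 x 3.5 = 192.5 miles

192.5 miles


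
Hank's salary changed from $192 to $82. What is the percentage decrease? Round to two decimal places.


Find the absolute change:
|82 - 192| = 110
Divide by original and multiply by 100:
110 / 192 x 100 = 57.2916...% ≈ 57.29%

57.29%


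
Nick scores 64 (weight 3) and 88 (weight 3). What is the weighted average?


Weighted sum:
3 x 64 + 3 x 88 = 456
Total weight:
3 + 3 = 6
Weighted average:
456 / 6 = 76

76


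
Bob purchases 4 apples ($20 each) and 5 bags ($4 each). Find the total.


Cost of apples:
4 x $20 = $80
Cost of bags:
5 x $4 = $20
Add both:
$80 + $20 = $100

$100


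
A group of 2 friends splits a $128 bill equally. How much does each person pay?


Total bill: $128
Number of people: 2
Each pays: $128 / 2 = $64

$64


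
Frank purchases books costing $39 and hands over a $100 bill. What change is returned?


Start with the amount paid:
$100
Subtract the price:
$100 - $39 = $61

$61


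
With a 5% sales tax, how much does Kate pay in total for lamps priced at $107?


Calculate the tax:
5% of $107 = $5.35
Add tax to price:
$107 + $5.35 = $112.35

$112.35


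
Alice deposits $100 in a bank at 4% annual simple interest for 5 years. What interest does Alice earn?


Use the formula I = P x R x T / 100
P x R x T = 100 x 4 x 5 = 2000
I = 2000 / 100 = $20

$20


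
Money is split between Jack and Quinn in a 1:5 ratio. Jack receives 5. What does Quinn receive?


Find the multiplier:
5 / 1 = 5
Apply to Quinn's share:
5 x 5 = 25

25


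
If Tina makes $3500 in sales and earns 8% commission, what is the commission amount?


Convert rate to decimal:
8% = 0.08
Multiply by sales:
$3500 x 0.08 = $280

$280


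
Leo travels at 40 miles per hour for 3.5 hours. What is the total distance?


Use the formula: distance = speed x time
Speed = 40 mph, Time = 3.5 hours
40 x 3.5 = 140 miles

140 miles


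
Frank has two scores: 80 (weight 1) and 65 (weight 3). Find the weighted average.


Weighted sum:
1 x 80 + 3 x 65 = 275
Total weight:
1 + 3 = 4
Weighted average:
275 / 4 = 68.75

68.75


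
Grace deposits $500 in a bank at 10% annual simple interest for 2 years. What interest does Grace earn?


Use the formula I = P x R x T / 100
P x R x T = 500 x 10 x 2 = 10000
I = 10000 / 100 = $100

$100


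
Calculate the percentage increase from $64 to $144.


Find the absolute change:
|144 - 64| = 80
Divide by original and multiply by 100:
80 / 64 x 100 = 125%

125%


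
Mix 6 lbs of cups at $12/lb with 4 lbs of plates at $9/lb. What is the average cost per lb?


Cost of cups:
6 x $12 = $72
Cost of plates:
4 x $9 = $36
Total cost: $72 + $36 = $108
Total weight: 10 lbs
Average: $108 / 10 = $10.80/lb

$10.80/lb


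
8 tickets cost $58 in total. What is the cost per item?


Total cost: $58
Number of items: 8
Unit price: $58 / 8 = $7.25

$7.25


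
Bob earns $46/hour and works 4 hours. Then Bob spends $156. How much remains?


Calculate earnings:
4 x $46 = $184
Subtract spending:
$184 - $156 = $28

$28


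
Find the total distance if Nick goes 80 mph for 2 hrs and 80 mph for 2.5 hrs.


Leg 1 distance:
80 x 2 = 160 miles
Leg 2 distance:
80 x 2.5 = 200 miles
Total distance:
160 + 200 = 360 miles

360 miles


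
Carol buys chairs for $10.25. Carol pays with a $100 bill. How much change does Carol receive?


Start with the amount paid:
$100
Subtract the price:
$100 - $10.25 = $89.75

$89.75


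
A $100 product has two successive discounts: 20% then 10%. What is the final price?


First discount:
20% of $100 = $20
Price after first discount:
$100 - $20 = $80
Second discount:
10% of $80 = $8
Final price:
$80 - $8 = $72

$72


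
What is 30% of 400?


Convert percentage to decimal:
30% = 0.3
Multiply:
400 x 0.3 = 120

120


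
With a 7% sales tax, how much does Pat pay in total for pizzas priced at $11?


Calculate the tax:
7% of $11 = $0.77
Add tax to price:
$11 + $0.77 = $11.77

$11.77


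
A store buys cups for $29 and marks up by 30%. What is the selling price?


Calculate the markup amount:
30% of $29 = $8.70
Add to cost:
$29 + $8.70 = $37.70

$37.70


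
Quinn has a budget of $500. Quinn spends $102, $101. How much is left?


Add up expenses:
$102 + $101 = $203
Subtract from budget:
$500 - $203 = $297

$297


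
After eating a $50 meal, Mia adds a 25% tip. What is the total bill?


Calculate the tip:
25% of $50 = $12.50
Add tip to meal cost:
$50 + $12.50 = $62.50

$62.50


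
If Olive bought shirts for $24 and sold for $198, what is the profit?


Selling price = $198
Cost price = $24
Profit = selling price - cost price:
Profit = $198 - $24 = $174

$174


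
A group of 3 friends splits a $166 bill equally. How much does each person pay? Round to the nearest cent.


Total bill: $166
Number of people: 3
Each pays: $166 / 3 = $55.3333... ≈ $55.33

$55.33


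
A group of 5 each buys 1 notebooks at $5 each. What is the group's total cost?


Cost per person:
1 x $5 = $5
Group total:
5 x $5 = $25

$25


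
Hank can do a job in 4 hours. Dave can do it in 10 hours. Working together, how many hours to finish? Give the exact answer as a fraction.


Hank's rate: 1/4 of the job per hour
Dave's rate: 1/10 of the job per hour
Combined rate: 1/4 + 1/10 = 7/20 per hour
Time = 1 / (7/20) = 20/7 hours (≈ 2.86 hours)

20/7 hours


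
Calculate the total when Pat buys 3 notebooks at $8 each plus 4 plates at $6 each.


Cost of notebooks:
3 x $8 = $24
Cost of plates:
4 x $6 = $24
Add both:
$24 + $24 = $48

$48


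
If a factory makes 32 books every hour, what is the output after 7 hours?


Production rate: 32 books per hour
Time: 7 hours
Total: 32 x 7 = 224 books

224 books


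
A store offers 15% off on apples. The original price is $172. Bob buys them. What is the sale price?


Calculate the discount amount:
15% of $172 = $25.80
Subtract from original:
$172 - $25.80 = $146.20

$146.20


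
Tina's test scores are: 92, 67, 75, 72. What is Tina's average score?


Add the scores:
92 + 67 + 75 + 72 = 306
Divide by the number of tests:
306 / 4 = 76.5

76.5


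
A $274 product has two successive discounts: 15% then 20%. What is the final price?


First discount:
15% of $274 = $41.10
Price after first discount:
$274 - $41.10 = $232.90
Second discount:
20% of $232.90 = $46.58
Final price:
$232.90 - $46.58 = $186.32

$186.32


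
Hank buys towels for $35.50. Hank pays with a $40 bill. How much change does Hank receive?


Start with the amount paid:
$40
Subtract the price:
$40 - $35.50 = $4.50

$4.50


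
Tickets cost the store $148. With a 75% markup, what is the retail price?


Calculate the markup amount:
75% of $148 = $111
Add to cost:
$148 + $111 = $259

$259


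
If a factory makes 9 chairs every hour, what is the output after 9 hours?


Production rate: 9 chairs per hour
Time: 9 hours
Total: 9 x 9 = 81 chairs

81 chairs


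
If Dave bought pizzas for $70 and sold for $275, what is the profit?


Selling price = $275
Cost price = $70
Profit = selling price - cost price:
Profit = $275 - $70 = $205

$205


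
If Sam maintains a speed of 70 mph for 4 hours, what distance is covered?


Use the formula: distance = speed x time
Speed = 70 mph, Time = 4 hours
70 x 4 = 280 miles

280 miles


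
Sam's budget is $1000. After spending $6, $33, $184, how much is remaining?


Add up expenses:
$6 + $33 + $184 = $223
Subtract from budget:
$1000 - $223 = $777

$777


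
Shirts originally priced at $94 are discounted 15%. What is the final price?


Calculate the discount amount:
15% of $94 = $14.10
Subtract from original:
$94 - $14.10 = $79.90

$79.90


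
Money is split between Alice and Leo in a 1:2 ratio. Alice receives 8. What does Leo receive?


Find the multiplier:
8 / 1 = 8
Apply to Leo's share:
2 x 8 = 16

16


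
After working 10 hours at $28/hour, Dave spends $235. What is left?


Calculate earnings:
10 x $28 = $280
Subtract spending:
$280 - $235 = $45

$45


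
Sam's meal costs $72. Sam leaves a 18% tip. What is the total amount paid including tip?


Calculate the tip:
18% of $72 = $12.96
Add tip to meal cost:
$72 + $12.96 = $84.96

$84.96


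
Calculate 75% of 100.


Convert percentage to decimal:
75% = 0.75
Multiply:
100 x 0.75 = 75

75


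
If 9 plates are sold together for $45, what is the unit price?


Total cost: $45
Number of items: 9
Unit price: $45 / 9 = $5

$5


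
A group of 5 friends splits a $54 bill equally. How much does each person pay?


Total bill: $54
Number of people: 5
Each pays: $54 / 5 = $10.80

$10.80


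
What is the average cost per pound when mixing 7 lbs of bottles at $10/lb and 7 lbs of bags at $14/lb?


Cost of bottles:
7 x $10 = $70
Cost of bags:
7 x $14 = $98
Total cost: $70 + $98 = $168
Total weight: 14 lbs
Average: $168 / 14 = $12/lb

$12/lb


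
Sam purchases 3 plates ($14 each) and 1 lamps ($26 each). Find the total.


Cost of plates:
3 x $14 = $42
Cost of lamps:
1 x $26 = $26
Add both:
$42 + $26 = $68

$68


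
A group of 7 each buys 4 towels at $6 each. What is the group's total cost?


Cost per person:
4 x $6 = $24
Group total:
7 x $24 = $168

$168


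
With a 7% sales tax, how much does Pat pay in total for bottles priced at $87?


Calculate the tax:
7% of $87 = $6.09
Add tax to price:
$87 + $6.09 = $93.09

$93.09


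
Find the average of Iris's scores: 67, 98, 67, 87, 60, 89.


Add the scores:
67 + 98 + 67 + 87 + 60 + 89 = 468
Divide by the number of tests:
468 / 6 = 78

78


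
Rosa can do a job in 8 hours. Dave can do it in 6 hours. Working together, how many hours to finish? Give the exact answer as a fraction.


Rosa's rate: 1/8 of the job per hour
Dave's rate: 1/6 of the job per hour
Combined rate: 1/8 + 1/6 = 7/24 per hour
Time = 1 / (7/24) = 24/7 hours (≈ 3.43 hours)

24/7 hours


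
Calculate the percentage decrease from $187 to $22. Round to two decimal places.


Find the absolute change:
|22 - 187| = 165
Divide by original and multiply by 100:
165 / 187 x 100 = 88.2352...% ≈ 88.24%

88.24%


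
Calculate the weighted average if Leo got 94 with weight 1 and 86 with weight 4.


Weighted sum:
1 x 94 + 4 x 86 = 438
Total weight:
1 + 4 = 5
Weighted average:
438 / 5 = 87.6

87.6


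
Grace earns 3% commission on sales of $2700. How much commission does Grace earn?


Convert rate to decimal:
3% = 0.03
Multiply by sales:
$2700 x 0.03 = $81

$81


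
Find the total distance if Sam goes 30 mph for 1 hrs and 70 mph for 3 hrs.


Leg 1 distance:
30 x 1 = 30 miles
Leg 2 distance:
70 x 3 = 210 miles
Total distance:
30 + 210 = 240 miles

240 miles


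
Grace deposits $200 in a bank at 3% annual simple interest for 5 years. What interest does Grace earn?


Use the formula I = P x R x T / 100
P x R x T = 200 x 3 x 5 = 3000
I = 3000 / 100 = $30

$30


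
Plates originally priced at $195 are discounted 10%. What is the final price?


Calculate the discount amount:
10% of $195 = $19.50
Subtract from original:
$195 - $19.50 = $175.50

$175.50


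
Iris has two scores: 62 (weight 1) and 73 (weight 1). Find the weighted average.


Weighted sum:
1 x 62 + 1 x 73 = 135
Total weight:
1 + 1 = 2
Weighted average:
135 / 2 = 67.5

67.5


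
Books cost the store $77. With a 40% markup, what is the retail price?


Calculate the markup amount:
40% of $77 = $30.80
Add to cost:
$77 + $30.80 = $107.80

$107.80


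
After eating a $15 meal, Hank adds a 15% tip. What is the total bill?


Calculate the tip:
15% of $15 = $2.25
Add tip to meal cost:
$15 + $2.25 = $17.25

$17.25


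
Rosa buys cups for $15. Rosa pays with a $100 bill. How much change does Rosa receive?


Start with the amount paid:
$100
Subtract the price:
$100 - $15 = $85

$85


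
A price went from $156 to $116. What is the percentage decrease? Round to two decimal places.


Find the absolute change:
|116 - 156| = 40
Divide by original and multiply by 100:
40 / 156 x 100 = 25.6410...% ≈ 25.64%

25.64%


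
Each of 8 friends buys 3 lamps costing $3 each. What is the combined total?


Cost per person:
3 x $3 = $9
Group total:
8 x $9 = $72

$72


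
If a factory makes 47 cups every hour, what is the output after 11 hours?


Production rate: 47 cups per hour
Time: 11 hours
Total: 47 x 11 = 517 cups

517 cups


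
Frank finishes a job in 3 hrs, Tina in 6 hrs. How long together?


Frank's rate: 1/3 of the job per hour
Tina's rate: 1/6 of the job per hour
Combined rate: 1/3 + 1/6 = 1/2 per hour
Time = 1 / (1/2) = 2 hours

2 hours


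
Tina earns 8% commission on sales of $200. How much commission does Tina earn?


Convert rate to decimal:
8% = 0.08
Multiply by sales:
$200 x 0.08 = $16

$16


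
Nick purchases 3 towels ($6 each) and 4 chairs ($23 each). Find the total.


Cost of towels:
3 x $6 = $18
Cost of chairs:
4 x $23 = $92
Add both:
$18 + $92 = $110

$110


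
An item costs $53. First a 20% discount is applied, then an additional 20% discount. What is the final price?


First discount:
20% of $53 = $10.60
Price after first discount:
$53 - $10.60 = $42.40
Second discount:
20% of $42.40 = $8.48
Final price:
$42.40 - $8.48 = $33.92

$33.92


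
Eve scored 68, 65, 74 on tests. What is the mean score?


Add the scores:
68 + 65 + 74 = 207
Divide by the number of tests:
207 / 3 = 69

69


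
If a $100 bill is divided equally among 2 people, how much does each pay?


Total bill: $100
Number of people: 2
Each pays: $100 / 2 = $50

$50


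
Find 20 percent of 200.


Convert percentage to decimal:
20% = 0.2
Multiply:
200 x 0.2 = 40

40


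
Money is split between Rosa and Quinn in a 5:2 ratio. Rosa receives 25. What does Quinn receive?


Find the multiplier:
25 / 5 = 5
Apply to Quinn's share:
2 x 5 = 10

10


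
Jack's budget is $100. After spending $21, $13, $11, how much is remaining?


Add up expenses:
$21 + $13 + $11 = $45
Subtract from budget:
$100 - $45 = $55

$55


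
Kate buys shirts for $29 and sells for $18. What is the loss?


Selling price = $18
Cost price = $29
Loss = cost price - selling price:
Loss = $29 - $18 = $11

$11


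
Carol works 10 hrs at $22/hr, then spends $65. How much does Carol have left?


Calculate earnings:
10 x $22 = $220
Subtract spending:
$220 - $65 = $155

$155


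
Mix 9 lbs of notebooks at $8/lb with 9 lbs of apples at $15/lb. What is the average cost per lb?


Cost of notebooks:
9 x $8 = $72
Cost of apples:
9 x $15 = $135
Total cost: $72 + $135 = $207
Total weight: 18 lbs
Average: $207 / 18 = $11.50/lb

$11.50/lb


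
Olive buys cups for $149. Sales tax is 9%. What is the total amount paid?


Calculate the tax:
9% of $149 = $13.41
Add tax to price:
$149 + $13.41 = $162.41

$162.41


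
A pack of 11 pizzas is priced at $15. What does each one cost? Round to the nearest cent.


Total cost: $15
Number of items: 11
Unit price: $15 / 11 = $1.3636... ≈ $1.36

$1.36


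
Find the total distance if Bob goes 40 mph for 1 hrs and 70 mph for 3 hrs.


Leg 1 distance:
40 x 1 = 40 miles
Leg 2 distance:
70 x 3 = 210 miles
Total distance:
40 + 210 = 250 miles

250 miles


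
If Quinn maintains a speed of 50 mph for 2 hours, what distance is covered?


Use the formula: distance = speed x time
Speed = 50 mph, Time = 2 hours
50 x 2 = 100 miles

100 miles


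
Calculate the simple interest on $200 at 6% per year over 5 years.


Use the formula I = P x R x T / 100
P x R x T = 200 x 6 x 5 = 6000
I = 6000 / 100 = $60

$60
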